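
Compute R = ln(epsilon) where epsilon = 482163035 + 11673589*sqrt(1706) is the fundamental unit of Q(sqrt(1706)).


epsilon = 482163035 + 11673589*sqrt(1706)
= 9.6433e+08
R = ln(9.6433e+08)
= 20.6869

20.6869


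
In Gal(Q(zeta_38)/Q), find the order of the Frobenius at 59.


The Frobenius at p in Gal(Q(zeta_n)/Q) = (Z/nZ)* is the class of p, so its order is ord_38(59), the smallest k >= 1 with 59^k = 1 mod 38.
n = 38 = 2 * 19, phi(38) = 18; the order divides phi(n).
Divisors of 18: 1, 2, 3, 6, 9, 18
Repeated squaring mod 38: 59^1 = 21, 59^2 = 23, 59^4 = 35, 59^8 = 9, 59^16 = 5
Test divisors in increasing order:
  k=1: 59^1 = 21 mod 38
  k=2: 59^2 = 23 mod 38
  k=3: 59^3 = 23 * 21 = 27 mod 38
  k=6: 59^6 = 35 * 23 = 7 mod 38
  k=9: 59^9 = 9 * 21 = 37 mod 38
  k=18: 59^18 = 5 * 23 = 1 mod 38  <- first divisor giving 1
Order = 18

18


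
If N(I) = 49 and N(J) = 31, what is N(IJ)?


N(IJ) = N(I) * N(J)
= 49 * 31
= 1519

1519


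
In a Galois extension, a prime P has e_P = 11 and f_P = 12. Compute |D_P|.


|D_P| = e * f
= 11 * 12
= 132

132


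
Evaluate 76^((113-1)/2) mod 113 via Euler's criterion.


p = 113 is prime and the exponent is (p-1)/2 = 56, so by Euler's criterion 76^56 = (76/113) = +1 or -1 mod 113.
Compute by square-and-multiply:
  56 = 32 + 16 + 8 (binary 111000)
  Repeated squaring mod 113: 76^1 = 76, 76^2 = 13, 76^4 = 56, 76^8 = 85, 76^16 = 106, 76^32 = 49
  76^56 = 76^32 * 76^16 * 76^8 = 49 * 106 * 85 mod 113
    49 * 106 = 5194 = 109 mod 113
    109 * 85 = 9265 = 112 mod 113
  76^56 = 112 mod 113
Result 112 = p - 1 = -1 mod 113: 76 is a quadratic non-residue mod 113. As a residue in [0, p-1] the value is 112.
76^56 mod 113 = 112

112


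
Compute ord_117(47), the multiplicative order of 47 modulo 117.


We want ord_117(47), the smallest k >= 1 with 47^k = 1 mod 117.
n = 117 = 3^2 * 13, phi(117) = 72; the order divides phi(n).
Divisors of 72: 1, 2, 3, 4, 6, 8, 9, 12, 18, 24, 36, 72
Repeated squaring mod 117: 47^1 = 47, 47^2 = 103, 47^4 = 79, 47^8 = 40, 47^16 = 79, 47^32 = 40, 47^64 = 79
Test divisors in increasing order:
  k=1: 47^1 = 47 mod 117
  k=2: 47^2 = 103 mod 117
  k=3: 47^3 = 103 * 47 = 44 mod 117
  k=4: 47^4 = 79 mod 117
  k=6: 47^6 = 79 * 103 = 64 mod 117
  k=8: 47^8 = 40 mod 117
  k=9: 47^9 = 40 * 47 = 8 mod 117
  k=12: 47^12 = 40 * 79 = 1 mod 117  <- first divisor giving 1
Order = 12

12


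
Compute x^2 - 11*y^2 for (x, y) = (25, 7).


x^2 - d*y^2
= 25^2 - 11*7^2
= 625 - 539
= 86

86


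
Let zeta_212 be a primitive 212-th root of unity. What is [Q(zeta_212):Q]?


The degree equals Euler's totient phi(212).
212 = 2^2 * 53
phi(212) = 104

104


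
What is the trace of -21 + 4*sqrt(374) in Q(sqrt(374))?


Tr(a + b*sqrt(d)) = (a + b*sqrt(d)) + (a - b*sqrt(d)) = 2a
= 2 * (-21)
= -42

-42


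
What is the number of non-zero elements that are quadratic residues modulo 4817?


For prime p, the number of non-zero quadratic residues is (p-1)/2.
= (4817-1)/2
= 2408

2408


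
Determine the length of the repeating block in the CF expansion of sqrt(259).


Run the CF algorithm for sqrt(259).
a_0 = floor(sqrt(259)) = 16; set m_0=0, q_0=1.
Recurrence: m' = q*a - m,  q' = (d - m'^2)/q,  a' = floor((a_0 + m')/q').
  step 1: m=16, q=3, a=10
  step 2: m=14, q=21, a=1
  step 3: m=7, q=10, a=2
  step 4: m=13, q=9, a=3
  step 5: m=14, q=7, a=4
  step 6: m=14, q=9, a=3
  step 7: m=13, q=10, a=2
  step 8: m=7, q=21, a=1
  step 9: m=14, q=3, a=10
  step 10: m=16, q=1, a=32
a_10 = 2*a_0 = 32, so the period closes here.
sqrt(259) = [16; 10, 1, 2, 3, 4, 3, 2, 1, 10, 32]
Period length = 10

10


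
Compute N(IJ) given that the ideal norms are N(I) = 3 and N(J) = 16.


N(IJ) = N(I) * N(J)
= 3 * 16
= 48

48


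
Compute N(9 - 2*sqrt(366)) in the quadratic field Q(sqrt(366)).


N(a + b*sqrt(d)) = a^2 - d*b^2
= (9)^2 - (366)*(-2)^2
= 81 - 1464
= -1383

-1383


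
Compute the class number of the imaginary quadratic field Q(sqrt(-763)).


K = Q(sqrt(-763)). d mod 4 = 1, so D = disc(K) = d = -763
h(K) equals the number of primitive reduced positive-definite forms (a, b, c) = a*x^2 + b*x*y + c*y^2 with b^2 - 4ac = D,
where reduced means |b| <= a <= c, with b >= 0 whenever |b| = a or a = c, and primitive means gcd(a, b, c) = 1.
Reduced forces 3a^2 <= |D| = 763, so 1 <= a <= 15; b must have the parity of D, and c = (b^2 - D)/(4a) must be an integer >= a.
Enumerate a = 1..15, b in [-a, a]:
  a=1: (1, 1, 191)  [1]
  a=2..6: none
  a=7: (7, 7, 29)  [1]
  a=8..12: none
  a=13: (13, -11, 17), (13, 11, 17)  [2]
  a=14..15: none
Total reduced forms: 1 + 1 + 2 = 4
h = 4

4


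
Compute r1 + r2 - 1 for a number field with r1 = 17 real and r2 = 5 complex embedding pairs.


By Dirichlet's unit theorem:
rank = r1 + r2 - 1
= 17 + 5 - 1
= 21

21


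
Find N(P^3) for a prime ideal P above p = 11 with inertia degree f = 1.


N(P^a) = p^(a*f)
= 11^(3*1)
= 11^3
= 1331

1331


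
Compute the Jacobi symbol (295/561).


Compute (295/561) via quadratic reciprocity:
  reciprocity: (295/561) -> +(561/295)
  reduce: (266/295)
  pull out 2: (2/295) = +1  (since 295 mod 8 = 7)
  reciprocity: (133/295) -> +(295/133)
  reduce: (29/133)
  reciprocity: (29/133) -> +(133/29)
  reduce: (17/29)
  reciprocity: (17/29) -> +(29/17)
  reduce: (12/17)
  pull out 2: (2/17) = +1  (since 17 mod 8 = 1)
  pull out 2: (2/17) = +1  (since 17 mod 8 = 1)
  reciprocity: (3/17) -> +(17/3)
  reduce: (2/3)
  pull out 2: (2/3) = -1  (since 3 mod 8 = 3)
  (1/3) = 1
Product of signs = -1

-1


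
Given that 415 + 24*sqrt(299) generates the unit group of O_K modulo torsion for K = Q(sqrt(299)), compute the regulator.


epsilon = 415 + 24*sqrt(299)
= 829.9988
R = ln(829.9988)
= 6.7214

6.7214


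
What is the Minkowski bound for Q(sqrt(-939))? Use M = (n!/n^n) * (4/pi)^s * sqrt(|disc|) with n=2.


d = -939, d mod 4 = 1, so disc(K) = d = -939; |disc(K)| = 939
Imaginary quadratic field, so n = 2, s = r2 = 1, r1 = 0
M = (n!/n^n) * (4/pi)^s * sqrt(|disc(K)|) = (2!/2^2) * (4/pi)^1 * sqrt(939)
= 0.5 * 1.273240 * 30.643107
= 19.5080

19.5080


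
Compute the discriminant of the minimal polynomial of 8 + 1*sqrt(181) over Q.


The element 8 + 1*sqrt(181) has minimal polynomial:
x^2 - 16*x - 117
Discriminant = (-16)^2 - 4*(-117)
= 256 + 468
= 724

724


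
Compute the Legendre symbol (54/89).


p = 89 is prime, so compute (54/89) with the reciprocity algorithm (Jacobi-symbol steps: pull out 2s via (2/n), flip via reciprocity, reduce):
  pull out 2: (2/89) = +1  (since 89 mod 8 = 1)
  reciprocity: (27/89) -> +(89/27)
  reduce: (8/27)
  pull out 2: (2/27) = -1  (since 27 mod 8 = 3)
  pull out 2: (2/27) = -1  (since 27 mod 8 = 3)
  pull out 2: (2/27) = -1  (since 27 mod 8 = 3)
  (1/27) = 1
Product of signs = -1
(54/89) = -1

-1


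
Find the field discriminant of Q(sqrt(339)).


For K = Q(sqrt(d)) with d squarefree: disc(K) = d if d = 1 mod 4, and disc(K) = 4d if d = 2 or 3 mod 4.
Here d = 339, and d mod 4 = 3.
d = 3 mod 4, not 1 (O_K = Z[sqrt(d)]), so disc(K) = 4d = 4 * (339) = 1356

1356


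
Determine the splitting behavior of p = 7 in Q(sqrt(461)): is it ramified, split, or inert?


K = Q(sqrt(461)). Since d mod 4 = 1, disc(K) = 461.
Check p | disc: 461 mod 7 = 6.
p does not divide disc. Compute Legendre symbol (d/p):
6^((7-1)/2) mod 7 = -1
(d/p) = -1, so p is inert: (p) stays prime with e=1, f=2, g=1.
Therefore p is inert.

inert


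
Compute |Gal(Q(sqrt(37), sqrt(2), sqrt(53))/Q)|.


The 3 square roots of distinct primes are multiplicatively independent over Q,
so [K:Q] = 2^3 and Gal(K/Q) is isomorphic to (Z/2Z)^3.
|Gal| = 2^3 = 8

8


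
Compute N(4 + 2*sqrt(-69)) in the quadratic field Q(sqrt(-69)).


N(a + b*sqrt(d)) = a^2 - d*b^2
= (4)^2 - (-69)*(2)^2
= 16 + 276
= 292

292


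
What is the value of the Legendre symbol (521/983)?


p = 983 is prime, so compute (521/983) with the reciprocity algorithm (Jacobi-symbol steps: pull out 2s via (2/n), flip via reciprocity, reduce):
  reciprocity: (521/983) -> +(983/521)
  reduce: (462/521)
  pull out 2: (2/521) = +1  (since 521 mod 8 = 1)
  reciprocity: (231/521) -> +(521/231)
  reduce: (59/231)
  reciprocity: (59/231) -> -(231/59)
  reduce: (54/59)
  pull out 2: (2/59) = -1  (since 59 mod 8 = 3)
  reciprocity: (27/59) -> -(59/27)
  reduce: (5/27)
  reciprocity: (5/27) -> +(27/5)
  reduce: (2/5)
  pull out 2: (2/5) = -1  (since 5 mod 8 = 5)
  (1/5) = 1
Product of signs = 1
(521/983) = 1

1


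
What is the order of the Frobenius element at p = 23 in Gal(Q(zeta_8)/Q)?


The Frobenius at p in Gal(Q(zeta_n)/Q) = (Z/nZ)* is the class of p, so its order is ord_8(23), the smallest k >= 1 with 23^k = 1 mod 8.
n = 8 = 2^3, phi(8) = 4; the order divides phi(n).
Divisors of 4: 1, 2, 4
Repeated squaring mod 8: 23^1 = 7, 23^2 = 1, 23^4 = 1
Test divisors in increasing order:
  k=1: 23^1 = 7 mod 8
  k=2: 23^2 = 1 mod 8  <- first divisor giving 1
Order = 2

2


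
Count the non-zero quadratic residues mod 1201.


For prime p, the number of non-zero quadratic residues is (p-1)/2.
= (1201-1)/2
= 600

600


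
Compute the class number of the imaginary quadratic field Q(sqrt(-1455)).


K = Q(sqrt(-1455)). d mod 4 = 1, so D = disc(K) = d = -1455
h(K) equals the number of primitive reduced positive-definite forms (a, b, c) = a*x^2 + b*x*y + c*y^2 with b^2 - 4ac = D,
where reduced means |b| <= a <= c, with b >= 0 whenever |b| = a or a = c, and primitive means gcd(a, b, c) = 1.
Reduced forces 3a^2 <= |D| = 1455, so 1 <= a <= 22; b must have the parity of D, and c = (b^2 - D)/(4a) must be an integer >= a.
Enumerate a = 1..22, b in [-a, a]:
  a=1: (1, 1, 364)  [1]
  a=2: (2, -1, 182), (2, 1, 182)  [2]
  a=3: (3, 3, 122)  [1]
  a=4: (4, -1, 91), (4, 1, 91)  [2]
  a=5: (5, 5, 74)  [1]
  a=6: (6, -3, 61), (6, 3, 61)  [2]
  a=7: (7, -1, 52), (7, 1, 52)  [2]
  a=8: (8, -7, 47), (8, 7, 47)  [2]
  a=9: none
  a=10: (10, -5, 37), (10, 5, 37)  [2]
  a=11: none
  a=12: (12, -9, 32), (12, 9, 32)  [2]
  a=13: (13, -1, 28), (13, 1, 28)  [2]
  a=14: (14, -13, 29), (14, -1, 26), (14, 1, 26), (14, 13, 29)  [4]
  a=15: (15, 15, 28)  [1]
  a=16: (16, -9, 24), (16, 9, 24)  [2]
  a=17..19: none
  a=20: (20, -15, 21), (20, 15, 21)  [2]
  a=21..22: none
Total reduced forms: 1 + 2 + 1 + 2 + 1 + 2 + 2 + 2 + 2 + 2 + 2 + 4 + 1 + 2 + 2 = 28
h = 28

28


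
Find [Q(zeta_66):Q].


The degree equals Euler's totient phi(66).
66 = 2 * 3 * 11
phi(66) = 20

20


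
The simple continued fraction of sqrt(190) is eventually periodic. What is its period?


Run the CF algorithm for sqrt(190).
a_0 = floor(sqrt(190)) = 13; set m_0=0, q_0=1.
Recurrence: m' = q*a - m,  q' = (d - m'^2)/q,  a' = floor((a_0 + m')/q').
  step 1: m=13, q=21, a=1
  step 2: m=8, q=6, a=3
  step 3: m=10, q=15, a=1
  step 4: m=5, q=11, a=1
  step 5: m=6, q=14, a=1
  step 6: m=8, q=9, a=2
  step 7: m=10, q=10, a=2
  step 8: m=10, q=9, a=2
  step 9: m=8, q=14, a=1
  step 10: m=6, q=11, a=1
  step 11: m=5, q=15, a=1
  step 12: m=10, q=6, a=3
  step 13: m=8, q=21, a=1
  step 14: m=13, q=1, a=26
a_14 = 2*a_0 = 26, so the period closes here.
sqrt(190) = [13; 1, 3, 1, 1, 1, 2, 2, 2, 1, 1, 1, 3, 1, 26]
Period length = 14

14


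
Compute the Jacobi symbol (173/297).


Compute (173/297) via quadratic reciprocity:
  reciprocity: (173/297) -> +(297/173)
  reduce: (124/173)
  pull out 2: (2/173) = -1  (since 173 mod 8 = 5)
  pull out 2: (2/173) = -1  (since 173 mod 8 = 5)
  reciprocity: (31/173) -> +(173/31)
  reduce: (18/31)
  pull out 2: (2/31) = +1  (since 31 mod 8 = 7)
  reciprocity: (9/31) -> +(31/9)
  reduce: (4/9)
  pull out 2: (2/9) = +1  (since 9 mod 8 = 1)
  pull out 2: (2/9) = +1  (since 9 mod 8 = 1)
  (1/9) = 1
Product of signs = 1

1


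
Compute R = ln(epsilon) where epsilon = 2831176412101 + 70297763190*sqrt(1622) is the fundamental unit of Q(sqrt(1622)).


epsilon = 2831176412101 + 70297763190*sqrt(1622)
= 5.6624e+12
R = ln(5.6624e+12)
= 29.3649

29.3649


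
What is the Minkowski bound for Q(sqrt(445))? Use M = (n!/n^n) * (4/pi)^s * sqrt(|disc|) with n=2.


d = 445, d mod 4 = 1, so disc(K) = d = 445; |disc(K)| = 445
Real quadratic field, so n = 2, s = r2 = 0, r1 = 2
M = (n!/n^n) * (4/pi)^s * sqrt(|disc(K)|) = (2!/2^2) * (4/pi)^0 * sqrt(445)
= 0.5 * 1.000000 * 21.095023
= 10.5475

10.5475


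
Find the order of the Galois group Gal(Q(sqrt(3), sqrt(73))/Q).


The 2 square roots of distinct primes are multiplicatively independent over Q,
so [K:Q] = 2^2 and Gal(K/Q) is isomorphic to (Z/2Z)^2.
|Gal| = 2^2 = 4

4


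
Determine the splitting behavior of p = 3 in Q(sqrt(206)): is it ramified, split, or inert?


K = Q(sqrt(206)). Since d mod 4 = 2, disc(K) = 824.
Check p | disc: 824 mod 3 = 2.
p does not divide disc. Compute Legendre symbol (d/p):
2^((3-1)/2) mod 3 = -1
(d/p) = -1, so p is inert: (p) stays prime with e=1, f=2, g=1.
Therefore p is inert.

inert


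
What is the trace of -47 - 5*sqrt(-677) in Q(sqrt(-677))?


Tr(a + b*sqrt(d)) = (a + b*sqrt(d)) + (a - b*sqrt(d)) = 2a
= 2 * (-47)
= -94

-94


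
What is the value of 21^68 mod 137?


p = 137 is prime and the exponent is (p-1)/2 = 68, so by Euler's criterion 21^68 = (21/137) = +1 or -1 mod 137.
Compute by square-and-multiply:
  68 = 64 + 4 (binary 1000100)
  Repeated squaring mod 137: 21^1 = 21, 21^2 = 30, 21^4 = 78, 21^8 = 56, 21^16 = 122, 21^32 = 88, 21^64 = 72
  21^68 = 21^64 * 21^4 = 72 * 78 mod 137
    72 * 78 = 5616 = 136 mod 137
  21^68 = 136 mod 137
Result 136 = p - 1 = -1 mod 137: 21 is a quadratic non-residue mod 137. As a residue in [0, p-1] the value is 136.
21^68 mod 137 = 136

136


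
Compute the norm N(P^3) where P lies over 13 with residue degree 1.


N(P^a) = p^(a*f)
= 13^(3*1)
= 13^3
= 2197

2197


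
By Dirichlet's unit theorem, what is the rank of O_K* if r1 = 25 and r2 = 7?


By Dirichlet's unit theorem:
rank = r1 + r2 - 1
= 25 + 7 - 1
= 31

31


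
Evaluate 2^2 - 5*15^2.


x^2 - d*y^2
= 2^2 - 5*15^2
= 4 - 1125
= -1121

-1121


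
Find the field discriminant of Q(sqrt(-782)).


For K = Q(sqrt(d)) with d squarefree: disc(K) = d if d = 1 mod 4, and disc(K) = 4d if d = 2 or 3 mod 4.
Here d = -782, and d mod 4 = 2.
d = 2 mod 4, not 1 (O_K = Z[sqrt(d)]), so disc(K) = 4d = 4 * (-782) = -3128

-3128


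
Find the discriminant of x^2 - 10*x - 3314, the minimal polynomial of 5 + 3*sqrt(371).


The element 5 + 3*sqrt(371) has minimal polynomial:
x^2 - 10*x - 3314
Discriminant = (-10)^2 - 4*(-3314)
= 100 + 13256
= 13356

13356


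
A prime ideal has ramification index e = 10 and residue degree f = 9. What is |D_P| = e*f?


|D_P| = e * f
= 10 * 9
= 90

90


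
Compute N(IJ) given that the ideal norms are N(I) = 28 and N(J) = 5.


N(IJ) = N(I) * N(J)
= 28 * 5
= 140

140


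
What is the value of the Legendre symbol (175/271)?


p = 271 is prime, so compute (175/271) with the reciprocity algorithm (Jacobi-symbol steps: pull out 2s via (2/n), flip via reciprocity, reduce):
  reciprocity: (175/271) -> -(271/175)
  reduce: (96/175)
  pull out 2: (2/175) = +1  (since 175 mod 8 = 7)
  pull out 2: (2/175) = +1  (since 175 mod 8 = 7)
  pull out 2: (2/175) = +1  (since 175 mod 8 = 7)
  pull out 2: (2/175) = +1  (since 175 mod 8 = 7)
  pull out 2: (2/175) = +1  (since 175 mod 8 = 7)
  reciprocity: (3/175) -> -(175/3)
  reduce: (1/3)
  (1/3) = 1
Product of signs = 1
(175/271) = 1

1


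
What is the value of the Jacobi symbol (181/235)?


Compute (181/235) via quadratic reciprocity:
  reciprocity: (181/235) -> +(235/181)
  reduce: (54/181)
  pull out 2: (2/181) = -1  (since 181 mod 8 = 5)
  reciprocity: (27/181) -> +(181/27)
  reduce: (19/27)
  reciprocity: (19/27) -> -(27/19)
  reduce: (8/19)
  pull out 2: (2/19) = -1  (since 19 mod 8 = 3)
  pull out 2: (2/19) = -1  (since 19 mod 8 = 3)
  pull out 2: (2/19) = -1  (since 19 mod 8 = 3)
  (1/19) = 1
Product of signs = -1

-1


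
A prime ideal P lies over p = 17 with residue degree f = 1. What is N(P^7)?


N(P^a) = p^(a*f)
= 17^(7*1)
= 17^7
= 410338673

410338673


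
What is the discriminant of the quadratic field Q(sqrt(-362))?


For K = Q(sqrt(d)) with d squarefree: disc(K) = d if d = 1 mod 4, and disc(K) = 4d if d = 2 or 3 mod 4.
Here d = -362, and d mod 4 = 2.
d = 2 mod 4, not 1 (O_K = Z[sqrt(d)]), so disc(K) = 4d = 4 * (-362) = -1448

-1448


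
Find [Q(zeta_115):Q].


The degree equals Euler's totient phi(115).
115 = 5 * 23
phi(115) = 88

88


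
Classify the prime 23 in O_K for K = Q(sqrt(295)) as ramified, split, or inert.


K = Q(sqrt(295)). Since d mod 4 = 3, disc(K) = 1180.
Check p | disc: 1180 mod 23 = 7.
p does not divide disc. Compute Legendre symbol (d/p):
19^((23-1)/2) mod 23 = -1
(d/p) = -1, so p is inert: (p) stays prime with e=1, f=2, g=1.
Therefore p is inert.

inert


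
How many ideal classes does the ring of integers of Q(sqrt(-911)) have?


K = Q(sqrt(-911)). d mod 4 = 1, so D = disc(K) = d = -911
h(K) equals the number of primitive reduced positive-definite forms (a, b, c) = a*x^2 + b*x*y + c*y^2 with b^2 - 4ac = D,
where reduced means |b| <= a <= c, with b >= 0 whenever |b| = a or a = c, and primitive means gcd(a, b, c) = 1.
Reduced forces 3a^2 <= |D| = 911, so 1 <= a <= 17; b must have the parity of D, and c = (b^2 - D)/(4a) must be an integer >= a.
Enumerate a = 1..17, b in [-a, a]:
  a=1: (1, 1, 228)  [1]
  a=2: (2, -1, 114), (2, 1, 114)  [2]
  a=3: (3, -1, 76), (3, 1, 76)  [2]
  a=4: (4, -1, 57), (4, 1, 57)  [2]
  a=5: (5, -3, 46), (5, 3, 46)  [2]
  a=6: (6, -5, 39), (6, -1, 38), (6, 1, 38), (6, 5, 39)  [4]
  a=7: none
  a=8: (8, -7, 30), (8, 7, 30)  [2]
  a=9: (9, -5, 26), (9, 5, 26)  [2]
  a=10: (10, -7, 24), (10, -3, 23), (10, 3, 23), (10, 7, 24)  [4]
  a=11: none
  a=12: (12, -7, 20), (12, -1, 19), (12, 1, 19), (12, 7, 20)  [4]
  a=13: (13, -5, 18), (13, 5, 18)  [2]
  a=14: none
  a=15: (15, -13, 18), (15, -7, 16), (15, 7, 16), (15, 13, 18)  [4]
  a=16..17: none
Total reduced forms: 1 + 2 + 2 + 2 + 2 + 4 + 2 + 2 + 4 + 4 + 2 + 4 = 31
h = 31

31


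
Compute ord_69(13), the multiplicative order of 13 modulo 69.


We want ord_69(13), the smallest k >= 1 with 13^k = 1 mod 69.
n = 69 = 3 * 23, phi(69) = 44; the order divides phi(n).
Divisors of 44: 1, 2, 4, 11, 22, 44
Repeated squaring mod 69: 13^1 = 13, 13^2 = 31, 13^4 = 64, 13^8 = 25, 13^16 = 4, 13^32 = 16
Test divisors in increasing order:
  k=1: 13^1 = 13 mod 69
  k=2: 13^2 = 31 mod 69
  k=4: 13^4 = 64 mod 69
  k=11: 13^11 = 25 * 31 * 13 = 1 mod 69  <- first divisor giving 1
Order = 11

11


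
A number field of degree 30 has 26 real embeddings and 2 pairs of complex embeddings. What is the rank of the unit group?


By Dirichlet's unit theorem:
rank = r1 + r2 - 1
= 26 + 2 - 1
= 27

27


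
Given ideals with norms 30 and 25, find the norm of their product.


N(IJ) = N(I) * N(J)
= 30 * 25
= 750

750


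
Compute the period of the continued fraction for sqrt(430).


Run the CF algorithm for sqrt(430).
a_0 = floor(sqrt(430)) = 20; set m_0=0, q_0=1.
Recurrence: m' = q*a - m,  q' = (d - m'^2)/q,  a' = floor((a_0 + m')/q').
  step 1: m=20, q=30, a=1
  step 2: m=10, q=11, a=2
  step 3: m=12, q=26, a=1
  step 4: m=14, q=9, a=3
  step 5: m=13, q=29, a=1
  step 6: m=16, q=6, a=6
  step 7: m=20, q=5, a=8
  step 8: m=20, q=6, a=6
  step 9: m=16, q=29, a=1
  step 10: m=13, q=9, a=3
  step 11: m=14, q=26, a=1
  step 12: m=12, q=11, a=2
  step 13: m=10, q=30, a=1
  step 14: m=20, q=1, a=40
a_14 = 2*a_0 = 40, so the period closes here.
sqrt(430) = [20; 1, 2, 1, 3, 1, 6, 8, 6, 1, 3, 1, 2, 1, 40]
Period length = 14

14


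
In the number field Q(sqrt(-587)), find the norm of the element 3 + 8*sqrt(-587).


N(a + b*sqrt(d)) = a^2 - d*b^2
= (3)^2 - (-587)*(8)^2
= 9 + 37568
= 37577

37577


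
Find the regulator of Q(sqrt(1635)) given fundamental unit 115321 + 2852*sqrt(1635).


epsilon = 115321 + 2852*sqrt(1635)
= 230642.0000
R = ln(230642.0000)
= 12.3486

12.3486


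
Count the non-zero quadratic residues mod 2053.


For prime p, the number of non-zero quadratic residues is (p-1)/2.
= (2053-1)/2
= 1026

1026


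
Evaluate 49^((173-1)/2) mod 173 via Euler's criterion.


p = 173 is prime and the exponent is (p-1)/2 = 86, so by Euler's criterion 49^86 = (49/173) = +1 or -1 mod 173.
Compute by square-and-multiply:
  86 = 64 + 16 + 4 + 2 (binary 1010110)
  Repeated squaring mod 173: 49^1 = 49, 49^2 = 152, 49^4 = 95, 49^8 = 29, 49^16 = 149, 49^32 = 57, 49^64 = 135
  49^86 = 49^64 * 49^16 * 49^4 * 49^2 = 135 * 149 * 95 * 152 mod 173
    135 * 149 = 20115 = 47 mod 173
    47 * 95 = 4465 = 140 mod 173
    140 * 152 = 21280 = 1 mod 173
  49^86 = 1 mod 173
Result 1: 49 is a quadratic residue mod 173.
49^86 mod 173 = 1

1


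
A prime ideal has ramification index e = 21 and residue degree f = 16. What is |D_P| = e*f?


|D_P| = e * f
= 21 * 16
= 336

336


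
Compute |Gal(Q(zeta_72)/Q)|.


|Gal(Q(zeta_72)/Q)| = phi(72)
= 24

24


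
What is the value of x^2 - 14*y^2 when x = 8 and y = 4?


x^2 - d*y^2
= 8^2 - 14*4^2
= 64 - 224
= -160

-160


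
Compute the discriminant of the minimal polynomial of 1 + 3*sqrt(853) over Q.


The element 1 + 3*sqrt(853) has minimal polynomial:
x^2 - 2*x - 7676
Discriminant = (-2)^2 - 4*(-7676)
= 4 + 30704
= 30708

30708


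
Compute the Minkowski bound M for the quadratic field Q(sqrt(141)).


d = 141, d mod 4 = 1, so disc(K) = d = 141; |disc(K)| = 141
Real quadratic field, so n = 2, s = r2 = 0, r1 = 2
M = (n!/n^n) * (4/pi)^s * sqrt(|disc(K)|) = (2!/2^2) * (4/pi)^0 * sqrt(141)
= 0.5 * 1.000000 * 11.874342
= 5.9372

5.9372


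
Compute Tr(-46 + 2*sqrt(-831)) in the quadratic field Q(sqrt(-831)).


Tr(a + b*sqrt(d)) = (a + b*sqrt(d)) + (a - b*sqrt(d)) = 2a
= 2 * (-46)
= -92

-92


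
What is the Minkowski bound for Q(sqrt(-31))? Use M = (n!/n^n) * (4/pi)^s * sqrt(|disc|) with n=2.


d = -31, d mod 4 = 1, so disc(K) = d = -31; |disc(K)| = 31
Imaginary quadratic field, so n = 2, s = r2 = 1, r1 = 0
M = (n!/n^n) * (4/pi)^s * sqrt(|disc(K)|) = (2!/2^2) * (4/pi)^1 * sqrt(31)
= 0.5 * 1.273240 * 5.567764
= 3.5445

3.5445


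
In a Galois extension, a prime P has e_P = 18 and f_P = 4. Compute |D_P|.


|D_P| = e * f
= 18 * 4
= 72

72


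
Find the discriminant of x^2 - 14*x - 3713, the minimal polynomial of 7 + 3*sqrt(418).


The element 7 + 3*sqrt(418) has minimal polynomial:
x^2 - 14*x - 3713
Discriminant = (-14)^2 - 4*(-3713)
= 196 + 14852
= 15048

15048


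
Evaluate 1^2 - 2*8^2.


x^2 - d*y^2
= 1^2 - 2*8^2
= 1 - 128
= -127

-127


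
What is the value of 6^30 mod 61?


p = 61 is prime and the exponent is (p-1)/2 = 30, so by Euler's criterion 6^30 = (6/61) = +1 or -1 mod 61.
Compute by square-and-multiply:
  30 = 16 + 8 + 4 + 2 (binary 11110)
  Repeated squaring mod 61: 6^1 = 6, 6^2 = 36, 6^4 = 15, 6^8 = 42, 6^16 = 56
  6^30 = 6^16 * 6^8 * 6^4 * 6^2 = 56 * 42 * 15 * 36 mod 61
    56 * 42 = 2352 = 34 mod 61
    34 * 15 = 510 = 22 mod 61
    22 * 36 = 792 = 60 mod 61
  6^30 = 60 mod 61
Result 60 = p - 1 = -1 mod 61: 6 is a quadratic non-residue mod 61. As a residue in [0, p-1] the value is 60.
6^30 mod 61 = 60

60


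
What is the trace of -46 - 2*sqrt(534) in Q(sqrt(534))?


Tr(a + b*sqrt(d)) = (a + b*sqrt(d)) + (a - b*sqrt(d)) = 2a
= 2 * (-46)
= -92

-92


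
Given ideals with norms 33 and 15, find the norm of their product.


N(IJ) = N(I) * N(J)
= 33 * 15
= 495

495


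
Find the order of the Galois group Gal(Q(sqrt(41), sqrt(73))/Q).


The 2 square roots of distinct primes are multiplicatively independent over Q,
so [K:Q] = 2^2 and Gal(K/Q) is isomorphic to (Z/2Z)^2.
|Gal| = 2^2 = 4

4


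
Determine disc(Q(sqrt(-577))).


For K = Q(sqrt(d)) with d squarefree: disc(K) = d if d = 1 mod 4, and disc(K) = 4d if d = 2 or 3 mod 4.
Here d = -577, and d mod 4 = 3.
d = 3 mod 4, not 1 (O_K = Z[sqrt(d)]), so disc(K) = 4d = 4 * (-577) = -2308

-2308


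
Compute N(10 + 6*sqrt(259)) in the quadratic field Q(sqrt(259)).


N(a + b*sqrt(d)) = a^2 - d*b^2
= (10)^2 - (259)*(6)^2
= 100 - 9324
= -9224

-9224


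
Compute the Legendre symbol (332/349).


p = 349 is prime, so compute (332/349) with the reciprocity algorithm (Jacobi-symbol steps: pull out 2s via (2/n), flip via reciprocity, reduce):
  pull out 2: (2/349) = -1  (since 349 mod 8 = 5)
  pull out 2: (2/349) = -1  (since 349 mod 8 = 5)
  reciprocity: (83/349) -> +(349/83)
  reduce: (17/83)
  reciprocity: (17/83) -> +(83/17)
  reduce: (15/17)
  reciprocity: (15/17) -> +(17/15)
  reduce: (2/15)
  pull out 2: (2/15) = +1  (since 15 mod 8 = 7)
  (1/15) = 1
Product of signs = 1
(332/349) = 1

1


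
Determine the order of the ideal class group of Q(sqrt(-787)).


K = Q(sqrt(-787)). d mod 4 = 1, so D = disc(K) = d = -787
h(K) equals the number of primitive reduced positive-definite forms (a, b, c) = a*x^2 + b*x*y + c*y^2 with b^2 - 4ac = D,
where reduced means |b| <= a <= c, with b >= 0 whenever |b| = a or a = c, and primitive means gcd(a, b, c) = 1.
Reduced forces 3a^2 <= |D| = 787, so 1 <= a <= 16; b must have the parity of D, and c = (b^2 - D)/(4a) must be an integer >= a.
Enumerate a = 1..16, b in [-a, a]:
  a=1: (1, 1, 197)  [1]
  a=2..6: none
  a=7: (7, -5, 29), (7, 5, 29)  [2]
  a=8..10: none
  a=11: (11, -7, 19), (11, 7, 19)  [2]
  a=12..16: none
Total reduced forms: 1 + 2 + 2 = 5
h = 5

5


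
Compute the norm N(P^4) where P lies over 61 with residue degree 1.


N(P^a) = p^(a*f)
= 61^(4*1)
= 61^4
= 13845841

13845841


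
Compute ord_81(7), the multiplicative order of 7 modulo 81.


We want ord_81(7), the smallest k >= 1 with 7^k = 1 mod 81.
n = 81 = 3^4, phi(81) = 54; the order divides phi(n).
Divisors of 54: 1, 2, 3, 6, 9, 18, 27, 54
Repeated squaring mod 81: 7^1 = 7, 7^2 = 49, 7^4 = 52, 7^8 = 31, 7^16 = 70, 7^32 = 40
Test divisors in increasing order:
  k=1: 7^1 = 7 mod 81
  k=2: 7^2 = 49 mod 81
  k=3: 7^3 = 49 * 7 = 19 mod 81
  k=6: 7^6 = 52 * 49 = 37 mod 81
  k=9: 7^9 = 31 * 7 = 55 mod 81
  k=18: 7^18 = 70 * 49 = 28 mod 81
  k=27: 7^27 = 70 * 31 * 49 * 7 = 1 mod 81  <- first divisor giving 1
Order = 27

27


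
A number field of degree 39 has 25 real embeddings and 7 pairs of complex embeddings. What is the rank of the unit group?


By Dirichlet's unit theorem:
rank = r1 + r2 - 1
= 25 + 7 - 1
= 31

31


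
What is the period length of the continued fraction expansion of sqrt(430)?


Run the CF algorithm for sqrt(430).
a_0 = floor(sqrt(430)) = 20; set m_0=0, q_0=1.
Recurrence: m' = q*a - m,  q' = (d - m'^2)/q,  a' = floor((a_0 + m')/q').
  step 1: m=20, q=30, a=1
  step 2: m=10, q=11, a=2
  step 3: m=12, q=26, a=1
  step 4: m=14, q=9, a=3
  step 5: m=13, q=29, a=1
  step 6: m=16, q=6, a=6
  step 7: m=20, q=5, a=8
  step 8: m=20, q=6, a=6
  step 9: m=16, q=29, a=1
  step 10: m=13, q=9, a=3
  step 11: m=14, q=26, a=1
  step 12: m=12, q=11, a=2
  step 13: m=10, q=30, a=1
  step 14: m=20, q=1, a=40
a_14 = 2*a_0 = 40, so the period closes here.
sqrt(430) = [20; 1, 2, 1, 3, 1, 6, 8, 6, 1, 3, 1, 2, 1, 40]
Period length = 14

14


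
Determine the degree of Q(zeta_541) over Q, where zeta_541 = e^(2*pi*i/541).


The degree equals Euler's totient phi(541).
541 = 541
phi(541) = 540

540


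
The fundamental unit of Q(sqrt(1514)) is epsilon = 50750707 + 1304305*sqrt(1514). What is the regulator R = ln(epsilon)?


epsilon = 50750707 + 1304305*sqrt(1514)
= 1.0150e+08
R = ln(1.0150e+08)
= 18.4356

18.4356


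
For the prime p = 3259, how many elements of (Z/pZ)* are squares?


For prime p, the number of non-zero quadratic residues is (p-1)/2.
= (3259-1)/2
= 1629

1629


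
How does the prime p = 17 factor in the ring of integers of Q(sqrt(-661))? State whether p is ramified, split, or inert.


K = Q(sqrt(-661)). Since d mod 4 = 3, disc(K) = -2644.
Check p | disc: -2644 mod 17 = 8.
p does not divide disc. Compute Legendre symbol (d/p):
2^((17-1)/2) mod 17 = 1
(d/p) = 1, so p splits: (p) = P*P' with e=1, f=1, g=2.
Therefore p is split.

split


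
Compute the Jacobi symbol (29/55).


Compute (29/55) via quadratic reciprocity:
  reciprocity: (29/55) -> +(55/29)
  reduce: (26/29)
  pull out 2: (2/29) = -1  (since 29 mod 8 = 5)
  reciprocity: (13/29) -> +(29/13)
  reduce: (3/13)
  reciprocity: (3/13) -> +(13/3)
  reduce: (1/3)
  (1/3) = 1
Product of signs = -1

-1


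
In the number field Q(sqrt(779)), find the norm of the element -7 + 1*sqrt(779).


N(a + b*sqrt(d)) = a^2 - d*b^2
= (-7)^2 - (779)*(1)^2
= 49 - 779
= -730

-730


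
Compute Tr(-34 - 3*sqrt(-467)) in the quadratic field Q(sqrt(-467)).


Tr(a + b*sqrt(d)) = (a + b*sqrt(d)) + (a - b*sqrt(d)) = 2a
= 2 * (-34)
= -68

-68


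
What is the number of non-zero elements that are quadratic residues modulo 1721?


For prime p, the number of non-zero quadratic residues is (p-1)/2.
= (1721-1)/2
= 860

860


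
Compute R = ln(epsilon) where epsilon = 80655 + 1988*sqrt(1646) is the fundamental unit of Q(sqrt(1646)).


epsilon = 80655 + 1988*sqrt(1646)
= 161310.0000
R = ln(161310.0000)
= 11.9911

11.9911


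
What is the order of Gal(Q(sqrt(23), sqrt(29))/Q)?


The 2 square roots of distinct primes are multiplicatively independent over Q,
so [K:Q] = 2^2 and Gal(K/Q) is isomorphic to (Z/2Z)^2.
|Gal| = 2^2 = 4

4


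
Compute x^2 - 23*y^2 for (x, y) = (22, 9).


x^2 - d*y^2
= 22^2 - 23*9^2
= 484 - 1863
= -1379

-1379


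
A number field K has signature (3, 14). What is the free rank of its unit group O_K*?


By Dirichlet's unit theorem:
rank = r1 + r2 - 1
= 3 + 14 - 1
= 16

16


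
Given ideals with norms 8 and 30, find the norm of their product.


N(IJ) = N(I) * N(J)
= 8 * 30
= 240

240


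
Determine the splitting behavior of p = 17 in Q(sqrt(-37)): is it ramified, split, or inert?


K = Q(sqrt(-37)). Since d mod 4 = 3, disc(K) = -148.
Check p | disc: -148 mod 17 = 5.
p does not divide disc. Compute Legendre symbol (d/p):
14^((17-1)/2) mod 17 = -1
(d/p) = -1, so p is inert: (p) stays prime with e=1, f=2, g=1.
Therefore p is inert.

inert


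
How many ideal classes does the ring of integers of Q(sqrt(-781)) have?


K = Q(sqrt(-781)). d mod 4 = 3, so D = disc(K) = 4d = -3124
h(K) equals the number of primitive reduced positive-definite forms (a, b, c) = a*x^2 + b*x*y + c*y^2 with b^2 - 4ac = D,
where reduced means |b| <= a <= c, with b >= 0 whenever |b| = a or a = c, and primitive means gcd(a, b, c) = 1.
Reduced forces 3a^2 <= |D| = 3124, so 1 <= a <= 32; b must have the parity of D, and c = (b^2 - D)/(4a) must be an integer >= a.
Enumerate a = 1..32, b in [-a, a]:
  a=1: (1, 0, 781)  [1]
  a=2: (2, 2, 391)  [1]
  a=3..4: none
  a=5: (5, -4, 157), (5, 4, 157)  [2]
  a=6..9: none
  a=10: (10, -6, 79), (10, 6, 79)  [2]
  a=11: (11, 0, 71)  [1]
  a=12: none
  a=13: (13, -10, 62), (13, 10, 62)  [2]
  a=14..16: none
  a=17: (17, -2, 46), (17, 2, 46)  [2]
  a=18: none
  a=19: (19, -12, 43), (19, 12, 43)  [2]
  a=20..21: none
  a=22: (22, 22, 41)  [1]
  a=23: (23, -2, 34), (23, 2, 34)  [2]
  a=24: none
  a=25: (25, -24, 37), (25, 24, 37)  [2]
  a=26: (26, -10, 31), (26, 10, 31)  [2]
  a=27..32: none
Total reduced forms: 1 + 1 + 2 + 2 + 1 + 2 + 2 + 2 + 1 + 2 + 2 + 2 = 20
h = 20

20


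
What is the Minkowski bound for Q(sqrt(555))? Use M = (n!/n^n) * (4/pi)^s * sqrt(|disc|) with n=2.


d = 555, d mod 4 = 3, so disc(K) = 4d = 2220; |disc(K)| = 2220
Real quadratic field, so n = 2, s = r2 = 0, r1 = 2
M = (n!/n^n) * (4/pi)^s * sqrt(|disc(K)|) = (2!/2^2) * (4/pi)^0 * sqrt(2220)
= 0.5 * 1.000000 * 47.116876
= 23.5584

23.5584


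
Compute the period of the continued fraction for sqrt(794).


Run the CF algorithm for sqrt(794).
a_0 = floor(sqrt(794)) = 28; set m_0=0, q_0=1.
Recurrence: m' = q*a - m,  q' = (d - m'^2)/q,  a' = floor((a_0 + m')/q').
  step 1: m=28, q=10, a=5
  step 2: m=22, q=31, a=1
  step 3: m=9, q=23, a=1
  step 4: m=14, q=26, a=1
  step 5: m=12, q=25, a=1
  step 6: m=13, q=25, a=1
  step 7: m=12, q=26, a=1
  step 8: m=14, q=23, a=1
  step 9: m=9, q=31, a=1
  step 10: m=22, q=10, a=5
  step 11: m=28, q=1, a=56
a_11 = 2*a_0 = 56, so the period closes here.
sqrt(794) = [28; 5, 1, 1, 1, 1, 1, 1, 1, 1, 5, 56]
Period length = 11

11


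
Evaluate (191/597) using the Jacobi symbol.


Compute (191/597) via quadratic reciprocity:
  reciprocity: (191/597) -> +(597/191)
  reduce: (24/191)
  pull out 2: (2/191) = +1  (since 191 mod 8 = 7)
  pull out 2: (2/191) = +1  (since 191 mod 8 = 7)
  pull out 2: (2/191) = +1  (since 191 mod 8 = 7)
  reciprocity: (3/191) -> -(191/3)
  reduce: (2/3)
  pull out 2: (2/3) = -1  (since 3 mod 8 = 3)
  (1/3) = 1
Product of signs = 1

1


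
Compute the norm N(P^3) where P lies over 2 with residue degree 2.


N(P^a) = p^(a*f)
= 2^(3*2)
= 2^6
= 64

64


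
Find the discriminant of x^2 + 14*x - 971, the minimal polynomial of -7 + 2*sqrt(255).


The element -7 + 2*sqrt(255) has minimal polynomial:
x^2 + 14*x - 971
Discriminant = (14)^2 - 4*(-971)
= 196 + 3884
= 4080

4080


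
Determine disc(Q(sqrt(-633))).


For K = Q(sqrt(d)) with d squarefree: disc(K) = d if d = 1 mod 4, and disc(K) = 4d if d = 2 or 3 mod 4.
Here d = -633, and d mod 4 = 3.
d = 3 mod 4, not 1 (O_K = Z[sqrt(d)]), so disc(K) = 4d = 4 * (-633) = -2532

-2532


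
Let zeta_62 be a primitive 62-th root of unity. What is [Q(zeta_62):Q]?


The degree equals Euler's totient phi(62).
62 = 2 * 31
phi(62) = 30

30


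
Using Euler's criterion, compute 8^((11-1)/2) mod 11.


p = 11 is prime and the exponent is (p-1)/2 = 5, so by Euler's criterion 8^5 = (8/11) = +1 or -1 mod 11.
Compute by square-and-multiply:
  5 = 4 + 1 (binary 101)
  Repeated squaring mod 11: 8^1 = 8, 8^2 = 9, 8^4 = 4
  8^5 = 8^4 * 8^1 = 4 * 8 mod 11
    4 * 8 = 32 = 10 mod 11
  8^5 = 10 mod 11
Result 10 = p - 1 = -1 mod 11: 8 is a quadratic non-residue mod 11. As a residue in [0, p-1] the value is 10.
8^5 mod 11 = 10

10


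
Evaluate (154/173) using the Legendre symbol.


p = 173 is prime, so compute (154/173) with the reciprocity algorithm (Jacobi-symbol steps: pull out 2s via (2/n), flip via reciprocity, reduce):
  pull out 2: (2/173) = -1  (since 173 mod 8 = 5)
  reciprocity: (77/173) -> +(173/77)
  reduce: (19/77)
  reciprocity: (19/77) -> +(77/19)
  reduce: (1/19)
  (1/19) = 1
Product of signs = -1
(154/173) = -1

-1


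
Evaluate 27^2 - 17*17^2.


x^2 - d*y^2
= 27^2 - 17*17^2
= 729 - 4913
= -4184

-4184


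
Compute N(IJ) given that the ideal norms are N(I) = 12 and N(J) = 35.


N(IJ) = N(I) * N(J)
= 12 * 35
= 420

420


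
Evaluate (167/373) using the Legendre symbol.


p = 373 is prime, so compute (167/373) with the reciprocity algorithm (Jacobi-symbol steps: pull out 2s via (2/n), flip via reciprocity, reduce):
  reciprocity: (167/373) -> +(373/167)
  reduce: (39/167)
  reciprocity: (39/167) -> -(167/39)
  reduce: (11/39)
  reciprocity: (11/39) -> -(39/11)
  reduce: (6/11)
  pull out 2: (2/11) = -1  (since 11 mod 8 = 3)
  reciprocity: (3/11) -> -(11/3)
  reduce: (2/3)
  pull out 2: (2/3) = -1  (since 3 mod 8 = 3)
  (1/3) = 1
Product of signs = -1
(167/373) = -1

-1


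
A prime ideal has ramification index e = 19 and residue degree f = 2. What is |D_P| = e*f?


|D_P| = e * f
= 19 * 2
= 38

38


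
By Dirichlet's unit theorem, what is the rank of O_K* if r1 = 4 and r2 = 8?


By Dirichlet's unit theorem:
rank = r1 + r2 - 1
= 4 + 8 - 1
= 11

11


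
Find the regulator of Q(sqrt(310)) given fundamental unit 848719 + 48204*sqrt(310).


epsilon = 848719 + 48204*sqrt(310)
= 1.6974e+06
R = ln(1.6974e+06)
= 14.3446

14.3446


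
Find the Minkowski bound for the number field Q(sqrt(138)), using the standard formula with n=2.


d = 138, d mod 4 = 2, so disc(K) = 4d = 552; |disc(K)| = 552
Real quadratic field, so n = 2, s = r2 = 0, r1 = 2
M = (n!/n^n) * (4/pi)^s * sqrt(|disc(K)|) = (2!/2^2) * (4/pi)^0 * sqrt(552)
= 0.5 * 1.000000 * 23.494680
= 11.7473

11.7473


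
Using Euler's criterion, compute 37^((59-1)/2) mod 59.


p = 59 is prime and the exponent is (p-1)/2 = 29, so by Euler's criterion 37^29 = (37/59) = +1 or -1 mod 59.
Compute by square-and-multiply:
  29 = 16 + 8 + 4 + 1 (binary 11101)
  Repeated squaring mod 59: 37^1 = 37, 37^2 = 12, 37^4 = 26, 37^8 = 27, 37^16 = 21
  37^29 = 37^16 * 37^8 * 37^4 * 37^1 = 21 * 27 * 26 * 37 mod 59
    21 * 27 = 567 = 36 mod 59
    36 * 26 = 936 = 51 mod 59
    51 * 37 = 1887 = 58 mod 59
  37^29 = 58 mod 59
Result 58 = p - 1 = -1 mod 59: 37 is a quadratic non-residue mod 59. As a residue in [0, p-1] the value is 58.
37^29 mod 59 = 58

58


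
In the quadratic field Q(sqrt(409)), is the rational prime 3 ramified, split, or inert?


K = Q(sqrt(409)). Since d mod 4 = 1, disc(K) = 409.
Check p | disc: 409 mod 3 = 1.
p does not divide disc. Compute Legendre symbol (d/p):
1^((3-1)/2) mod 3 = 1
(d/p) = 1, so p splits: (p) = P*P' with e=1, f=1, g=2.
Therefore p is split.

split


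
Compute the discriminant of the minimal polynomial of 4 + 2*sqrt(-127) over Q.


The element 4 + 2*sqrt(-127) has minimal polynomial:
x^2 - 8*x + 524
Discriminant = (-8)^2 - 4*(524)
= 64 - 2096
= -2032

-2032


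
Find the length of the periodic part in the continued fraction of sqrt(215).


Run the CF algorithm for sqrt(215).
a_0 = floor(sqrt(215)) = 14; set m_0=0, q_0=1.
Recurrence: m' = q*a - m,  q' = (d - m'^2)/q,  a' = floor((a_0 + m')/q').
  step 1: m=14, q=19, a=1
  step 2: m=5, q=10, a=1
  step 3: m=5, q=19, a=1
  step 4: m=14, q=1, a=28
a_4 = 2*a_0 = 28, so the period closes here.
sqrt(215) = [14; 1, 1, 1, 28]
Period length = 4

4


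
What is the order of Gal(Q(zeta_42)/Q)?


|Gal(Q(zeta_42)/Q)| = phi(42)
= 12

12


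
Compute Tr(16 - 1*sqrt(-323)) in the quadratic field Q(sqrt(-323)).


Tr(a + b*sqrt(d)) = (a + b*sqrt(d)) + (a - b*sqrt(d)) = 2a
= 2 * (16)
= 32

32


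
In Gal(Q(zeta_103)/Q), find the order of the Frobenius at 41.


The Frobenius at p in Gal(Q(zeta_n)/Q) = (Z/nZ)* is the class of p, so its order is ord_103(41), the smallest k >= 1 with 41^k = 1 mod 103.
n = 103 = 103, phi(103) = 102; the order divides phi(n).
Divisors of 102: 1, 2, 3, 6, 17, 34, 51, 102
Repeated squaring mod 103: 41^1 = 41, 41^2 = 33, 41^4 = 59, 41^8 = 82, 41^16 = 29, 41^32 = 17, 41^64 = 83
Test divisors in increasing order:
  k=1: 41^1 = 41 mod 103
  k=2: 41^2 = 33 mod 103
  k=3: 41^3 = 33 * 41 = 14 mod 103
  k=6: 41^6 = 59 * 33 = 93 mod 103
  k=17: 41^17 = 29 * 41 = 56 mod 103
  k=34: 41^34 = 17 * 33 = 46 mod 103
  k=51: 41^51 = 17 * 29 * 33 * 41 = 1 mod 103  <- first divisor giving 1
Order = 51

51


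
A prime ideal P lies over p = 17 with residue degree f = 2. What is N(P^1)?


N(P^a) = p^(a*f)
= 17^(1*2)
= 17^2
= 289

289


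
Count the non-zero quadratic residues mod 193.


For prime p, the number of non-zero quadratic residues is (p-1)/2.
= (193-1)/2
= 96

96


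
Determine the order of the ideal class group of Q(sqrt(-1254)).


K = Q(sqrt(-1254)). d mod 4 = 2, so D = disc(K) = 4d = -5016
h(K) equals the number of primitive reduced positive-definite forms (a, b, c) = a*x^2 + b*x*y + c*y^2 with b^2 - 4ac = D,
where reduced means |b| <= a <= c, with b >= 0 whenever |b| = a or a = c, and primitive means gcd(a, b, c) = 1.
Reduced forces 3a^2 <= |D| = 5016, so 1 <= a <= 40; b must have the parity of D, and c = (b^2 - D)/(4a) must be an integer >= a.
Enumerate a = 1..40, b in [-a, a]:
  a=1: (1, 0, 1254)  [1]
  a=2: (2, 0, 627)  [1]
  a=3: (3, 0, 418)  [1]
  a=4: none
  a=5: (5, -2, 251), (5, 2, 251)  [2]
  a=6: (6, 0, 209)  [1]
  a=7..9: none
  a=10: (10, -8, 127), (10, 8, 127)  [2]
  a=11: (11, 0, 114)  [1]
  a=12..14: none
  a=15: (15, -12, 86), (15, 12, 86)  [2]
  a=16: none
  a=17: (17, -4, 74), (17, 4, 74)  [2]
  a=18: none
  a=19: (19, 0, 66)  [1]
  a=20..21: none
  a=22: (22, 0, 57)  [1]
  a=23..24: none
  a=25: (25, -22, 55), (25, 22, 55)  [2]
  a=26..28: none
  a=29: (29, -28, 50), (29, 28, 50)  [2]
  a=30: (30, -12, 43), (30, 12, 43)  [2]
  a=31..32: none
  a=33: (33, 0, 38)  [1]
  a=34: (34, -4, 37), (34, 4, 37)  [2]
  a=35..40: none
Total reduced forms: 1 + 1 + 1 + 2 + 1 + 2 + 1 + 2 + 2 + 1 + 1 + 2 + 2 + 2 + 1 + 2 = 24
h = 24

24
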